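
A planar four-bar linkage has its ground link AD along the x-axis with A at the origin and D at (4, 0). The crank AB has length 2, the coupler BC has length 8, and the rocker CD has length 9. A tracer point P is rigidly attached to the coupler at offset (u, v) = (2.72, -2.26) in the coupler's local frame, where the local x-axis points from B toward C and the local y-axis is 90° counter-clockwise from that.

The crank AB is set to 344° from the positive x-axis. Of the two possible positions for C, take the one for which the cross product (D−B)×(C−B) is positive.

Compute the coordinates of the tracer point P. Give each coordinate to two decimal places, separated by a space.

A=(0,0), D=(4.00,0)
B = A + 2.00·(cos344°, sin344°) = (1.9225, -0.5513)
|BD| = 2.1494
circle(B,8.00) ∩ circle(D,9.00): a=-2.8800, h=7.4636
  candidates: C₊=(-2.7754,5.9240) cross=16.042; C₋=(1.0532,-8.5039) cross=-16.042
  mode + wants cross > 0 → take C=(-2.7754,5.9240) (cross=16.042)
ex = (C−B)/|BC| = (-0.5872,0.8094); ey = (-0.8094,-0.5872)
P = B + 2.72·ex + -2.26·ey = (2.1545,2.9775)

2.15 2.98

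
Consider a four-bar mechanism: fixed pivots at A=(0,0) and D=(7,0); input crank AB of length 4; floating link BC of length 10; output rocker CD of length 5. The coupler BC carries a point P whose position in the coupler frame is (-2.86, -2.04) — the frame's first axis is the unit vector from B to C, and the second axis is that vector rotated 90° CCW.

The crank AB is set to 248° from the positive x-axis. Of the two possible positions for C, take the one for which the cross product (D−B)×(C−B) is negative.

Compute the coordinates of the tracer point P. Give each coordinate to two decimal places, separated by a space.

A=(0,0), D=(7.00,0)
B = A + 4.00·(cos248°, sin248°) = (-1.4984, -3.7087)
|BD| = 9.2724
circle(B,10.00) ∩ circle(D,5.00): a=8.6805, h=4.9648
  candidates: C₊=(4.4716,4.3136) cross=46.036; C₋=(8.4433,-4.7872) cross=-46.036
  mode - wants cross < 0 → take C=(8.4433,-4.7872) (cross=-46.036)
ex = (C−B)/|BC| = (0.9942,-0.1078); ey = (0.1078,0.9942)
P = B + -2.86·ex + -2.04·ey = (-4.5617,-5.4284)

-4.56 -5.43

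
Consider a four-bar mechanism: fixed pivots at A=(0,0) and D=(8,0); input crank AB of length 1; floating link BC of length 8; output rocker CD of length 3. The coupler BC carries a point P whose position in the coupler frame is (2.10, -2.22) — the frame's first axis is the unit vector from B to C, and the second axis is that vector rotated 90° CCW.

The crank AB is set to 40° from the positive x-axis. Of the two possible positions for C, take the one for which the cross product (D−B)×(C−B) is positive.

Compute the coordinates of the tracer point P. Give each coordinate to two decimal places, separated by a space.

A=(0,0), D=(8.00,0)
B = A + 1.00·(cos40°, sin40°) = (0.7660, 0.6428)
|BD| = 7.2625
circle(B,8.00) ∩ circle(D,3.00): a=7.4178, h=2.9960
  candidates: C₊=(8.4199,2.9705) cross=21.758; C₋=(7.8896,-2.9980) cross=-21.758
  mode + wants cross > 0 → take C=(8.4199,2.9705) (cross=21.758)
ex = (C−B)/|BC| = (0.9567,0.2910); ey = (-0.2910,0.9567)
P = B + 2.10·ex + -2.22·ey = (3.4211,-0.8701)

3.42 -0.87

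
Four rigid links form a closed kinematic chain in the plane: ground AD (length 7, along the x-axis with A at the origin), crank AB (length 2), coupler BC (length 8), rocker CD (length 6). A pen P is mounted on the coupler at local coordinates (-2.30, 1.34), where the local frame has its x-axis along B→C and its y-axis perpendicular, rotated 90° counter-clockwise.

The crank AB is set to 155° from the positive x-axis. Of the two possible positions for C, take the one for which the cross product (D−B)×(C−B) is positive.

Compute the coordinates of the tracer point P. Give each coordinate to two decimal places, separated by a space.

-4.46 0.58

A=(0,0), D=(7.00,0)
B = A + 2.00·(cos155°, sin155°) = (-1.8126, 0.8452)
|BD| = 8.8531
circle(B,8.00) ∩ circle(D,6.00): a=6.0079, h=5.2825
  candidates: C₊=(4.6722,5.5300) cross=46.767; C₋=(3.6635,-4.9868) cross=-46.767
  mode + wants cross > 0 → take C=(4.6722,5.5300) (cross=46.767)
ex = (C−B)/|BC| = (0.8106,0.5856); ey = (-0.5856,0.8106)
P = B + -2.30·ex + 1.34·ey = (-4.4617,0.5846)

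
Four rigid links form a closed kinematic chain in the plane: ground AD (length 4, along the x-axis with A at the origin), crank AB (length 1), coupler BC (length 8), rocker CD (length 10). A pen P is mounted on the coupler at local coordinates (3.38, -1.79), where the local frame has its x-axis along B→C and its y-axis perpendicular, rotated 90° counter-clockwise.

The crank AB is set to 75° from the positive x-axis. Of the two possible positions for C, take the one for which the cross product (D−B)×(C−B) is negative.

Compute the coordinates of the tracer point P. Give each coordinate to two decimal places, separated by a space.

-3.13 -0.81

A=(0,0), D=(4.00,0)
B = A + 1.00·(cos75°, sin75°) = (0.2588, 0.9659)
|BD| = 3.8639
circle(B,8.00) ∩ circle(D,10.00): a=-2.7266, h=7.5210
  candidates: C₊=(-0.5010,8.9298) cross=29.060; C₋=(-4.2614,-5.6347) cross=-29.060
  mode - wants cross < 0 → take C=(-4.2614,-5.6347) (cross=-29.060)
ex = (C−B)/|BC| = (-0.5650,-0.8251); ey = (0.8251,-0.5650)
P = B + 3.38·ex + -1.79·ey = (-3.1279,-0.8114)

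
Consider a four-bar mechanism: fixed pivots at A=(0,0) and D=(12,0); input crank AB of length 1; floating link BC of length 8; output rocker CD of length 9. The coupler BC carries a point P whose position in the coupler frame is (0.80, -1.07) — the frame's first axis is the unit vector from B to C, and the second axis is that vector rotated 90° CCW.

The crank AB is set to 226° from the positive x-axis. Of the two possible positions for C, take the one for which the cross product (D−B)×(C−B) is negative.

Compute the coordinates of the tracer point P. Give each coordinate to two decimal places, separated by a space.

A=(0,0), D=(12.00,0)
B = A + 1.00·(cos226°, sin226°) = (-0.6947, -0.7193)
|BD| = 12.7150
circle(B,8.00) ∩ circle(D,9.00): a=5.6890, h=5.6245
  candidates: C₊=(4.6670,5.2180) cross=71.516; C₋=(5.3034,-6.0130) cross=-71.516
  mode - wants cross < 0 → take C=(5.3034,-6.0130) (cross=-71.516)
ex = (C−B)/|BC| = (0.7498,-0.6617); ey = (0.6617,0.7498)
P = B + 0.80·ex + -1.07·ey = (-0.8029,-2.0510)

-0.80 -2.05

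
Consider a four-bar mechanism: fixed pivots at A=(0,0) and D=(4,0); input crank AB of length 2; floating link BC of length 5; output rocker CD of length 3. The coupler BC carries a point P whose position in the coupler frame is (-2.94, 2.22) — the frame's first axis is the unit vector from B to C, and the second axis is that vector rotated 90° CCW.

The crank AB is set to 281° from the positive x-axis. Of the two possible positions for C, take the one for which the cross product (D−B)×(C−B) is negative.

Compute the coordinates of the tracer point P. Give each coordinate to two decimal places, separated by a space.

-2.20 0.66

A=(0,0), D=(4.00,0)
B = A + 2.00·(cos281°, sin281°) = (0.3816, -1.9633)
|BD| = 4.1167
circle(B,5.00) ∩ circle(D,3.00): a=4.0017, h=2.9978
  candidates: C₊=(2.4692,2.5801) cross=12.341; C₋=(5.3286,-2.6898) cross=-12.341
  mode - wants cross < 0 → take C=(5.3286,-2.6898) (cross=-12.341)
ex = (C−B)/|BC| = (0.9894,-0.1453); ey = (0.1453,0.9894)
P = B + -2.94·ex + 2.22·ey = (-2.2046,0.6604)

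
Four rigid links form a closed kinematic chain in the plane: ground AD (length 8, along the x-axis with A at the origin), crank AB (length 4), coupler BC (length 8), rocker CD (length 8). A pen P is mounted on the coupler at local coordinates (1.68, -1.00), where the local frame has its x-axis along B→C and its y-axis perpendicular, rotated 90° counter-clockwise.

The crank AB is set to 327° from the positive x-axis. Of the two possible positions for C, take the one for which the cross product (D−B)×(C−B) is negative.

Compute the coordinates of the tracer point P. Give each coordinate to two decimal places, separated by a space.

A=(0,0), D=(8.00,0)
B = A + 4.00·(cos327°, sin327°) = (3.3547, -2.1786)
|BD| = 5.1308
circle(B,8.00) ∩ circle(D,8.00): a=2.5654, h=7.5775
  candidates: C₊=(2.4599,5.7712) cross=38.879; C₋=(8.8948,-7.9498) cross=-38.879
  mode - wants cross < 0 → take C=(8.8948,-7.9498) (cross=-38.879)
ex = (C−B)/|BC| = (0.6925,-0.7214); ey = (0.7214,0.6925)
P = B + 1.68·ex + -1.00·ey = (3.7967,-4.0830)

3.80 -4.08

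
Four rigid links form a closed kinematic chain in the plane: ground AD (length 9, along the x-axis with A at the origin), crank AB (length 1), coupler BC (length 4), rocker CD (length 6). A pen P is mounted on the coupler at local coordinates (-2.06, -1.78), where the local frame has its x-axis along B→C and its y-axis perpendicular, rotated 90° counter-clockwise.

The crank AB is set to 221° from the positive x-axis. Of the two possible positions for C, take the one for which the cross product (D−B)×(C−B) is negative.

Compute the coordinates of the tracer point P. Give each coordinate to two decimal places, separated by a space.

A=(0,0), D=(9.00,0)
B = A + 1.00·(cos221°, sin221°) = (-0.7547, -0.6561)
|BD| = 9.7767
circle(B,4.00) ∩ circle(D,6.00): a=3.8655, h=1.0284
  candidates: C₊=(3.0331,0.6294) cross=10.054; C₋=(3.1711,-1.4228) cross=-10.054
  mode - wants cross < 0 → take C=(3.1711,-1.4228) (cross=-10.054)
ex = (C−B)/|BC| = (0.9815,-0.1917); ey = (0.1917,0.9815)
P = B + -2.06·ex + -1.78·ey = (-3.1177,-2.0082)

-3.12 -2.01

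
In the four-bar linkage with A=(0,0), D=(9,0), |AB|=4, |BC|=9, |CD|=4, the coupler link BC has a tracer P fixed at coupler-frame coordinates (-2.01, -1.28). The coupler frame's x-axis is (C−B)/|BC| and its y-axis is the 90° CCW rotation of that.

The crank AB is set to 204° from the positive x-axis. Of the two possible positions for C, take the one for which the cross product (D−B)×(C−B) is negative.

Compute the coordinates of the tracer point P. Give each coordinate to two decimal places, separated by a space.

A=(0,0), D=(9.00,0)
B = A + 4.00·(cos204°, sin204°) = (-3.6542, -1.6269)
|BD| = 12.7583
circle(B,9.00) ∩ circle(D,4.00): a=8.9265, h=1.1477
  candidates: C₊=(5.0531,0.6497) cross=14.643; C₋=(5.3458,-1.6269) cross=-14.643
  mode - wants cross < 0 → take C=(5.3458,-1.6269) (cross=-14.643)
ex = (C−B)/|BC| = (1.0000,-0.0000); ey = (0.0000,1.0000)
P = B + -2.01·ex + -1.28·ey = (-5.6642,-2.9069)

-5.66 -2.91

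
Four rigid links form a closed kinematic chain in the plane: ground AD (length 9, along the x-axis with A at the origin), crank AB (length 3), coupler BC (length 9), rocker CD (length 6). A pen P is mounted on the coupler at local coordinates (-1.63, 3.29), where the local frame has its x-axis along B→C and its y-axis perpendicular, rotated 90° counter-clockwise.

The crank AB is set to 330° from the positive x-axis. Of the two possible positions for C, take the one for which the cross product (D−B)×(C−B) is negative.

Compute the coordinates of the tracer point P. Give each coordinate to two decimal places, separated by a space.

2.74 2.17

A=(0,0), D=(9.00,0)
B = A + 3.00·(cos330°, sin330°) = (2.5981, -1.5000)
|BD| = 6.5753
circle(B,9.00) ∩ circle(D,6.00): a=6.7095, h=5.9985
  candidates: C₊=(7.7623,5.8710) cross=39.442; C₋=(10.4991,-5.8097) cross=-39.442
  mode - wants cross < 0 → take C=(10.4991,-5.8097) (cross=-39.442)
ex = (C−B)/|BC| = (0.8779,-0.4789); ey = (0.4789,0.8779)
P = B + -1.63·ex + 3.29·ey = (2.7425,2.1688)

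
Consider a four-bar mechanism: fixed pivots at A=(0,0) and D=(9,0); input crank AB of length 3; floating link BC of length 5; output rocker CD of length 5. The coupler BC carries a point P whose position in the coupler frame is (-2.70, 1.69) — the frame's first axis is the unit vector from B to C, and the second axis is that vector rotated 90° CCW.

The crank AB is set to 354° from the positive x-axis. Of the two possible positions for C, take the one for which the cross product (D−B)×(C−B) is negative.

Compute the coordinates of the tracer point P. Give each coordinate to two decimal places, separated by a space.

2.54 2.84

A=(0,0), D=(9.00,0)
B = A + 3.00·(cos354°, sin354°) = (2.9836, -0.3136)
|BD| = 6.0246
circle(B,5.00) ∩ circle(D,5.00): a=3.0123, h=3.9907
  candidates: C₊=(5.7841,3.8285) cross=24.043; C₋=(6.1995,-4.1421) cross=-24.043
  mode - wants cross < 0 → take C=(6.1995,-4.1421) (cross=-24.043)
ex = (C−B)/|BC| = (0.6432,-0.7657); ey = (0.7657,0.6432)
P = B + -2.70·ex + 1.69·ey = (2.5410,2.8408)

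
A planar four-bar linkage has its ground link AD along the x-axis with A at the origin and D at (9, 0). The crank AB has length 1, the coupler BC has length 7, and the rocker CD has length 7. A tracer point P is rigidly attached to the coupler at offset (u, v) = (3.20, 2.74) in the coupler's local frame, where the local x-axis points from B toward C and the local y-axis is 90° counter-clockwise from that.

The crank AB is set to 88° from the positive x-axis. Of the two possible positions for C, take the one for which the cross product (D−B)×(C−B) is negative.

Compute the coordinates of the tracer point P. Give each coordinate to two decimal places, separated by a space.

4.09 -0.14

A=(0,0), D=(9.00,0)
B = A + 1.00·(cos88°, sin88°) = (0.0349, 0.9994)
|BD| = 9.0206
circle(B,7.00) ∩ circle(D,7.00): a=4.5103, h=5.3532
  candidates: C₊=(5.1105,5.8200) cross=48.290; C₋=(3.9244,-4.8206) cross=-48.290
  mode - wants cross < 0 → take C=(3.9244,-4.8206) (cross=-48.290)
ex = (C−B)/|BC| = (0.5556,-0.8314); ey = (0.8314,0.5556)
P = B + 3.20·ex + 2.74·ey = (4.0910,-0.1387)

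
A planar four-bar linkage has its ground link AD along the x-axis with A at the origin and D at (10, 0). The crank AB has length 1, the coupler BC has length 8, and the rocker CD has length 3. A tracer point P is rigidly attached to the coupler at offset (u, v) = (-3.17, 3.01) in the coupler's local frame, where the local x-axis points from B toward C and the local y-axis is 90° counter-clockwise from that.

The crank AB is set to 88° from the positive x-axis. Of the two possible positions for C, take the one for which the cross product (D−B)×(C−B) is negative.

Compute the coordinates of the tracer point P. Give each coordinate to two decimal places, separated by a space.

A=(0,0), D=(10.00,0)
B = A + 1.00·(cos88°, sin88°) = (0.0349, 0.9994)
|BD| = 10.0151
circle(B,8.00) ∩ circle(D,3.00): a=7.7534, h=1.9710
  candidates: C₊=(7.9463,2.1868) cross=19.740; C₋=(7.5529,-1.7355) cross=-19.740
  mode - wants cross < 0 → take C=(7.5529,-1.7355) (cross=-19.740)
ex = (C−B)/|BC| = (0.9398,-0.3419); ey = (0.3419,0.9398)
P = B + -3.17·ex + 3.01·ey = (-1.9151,4.9117)

-1.92 4.91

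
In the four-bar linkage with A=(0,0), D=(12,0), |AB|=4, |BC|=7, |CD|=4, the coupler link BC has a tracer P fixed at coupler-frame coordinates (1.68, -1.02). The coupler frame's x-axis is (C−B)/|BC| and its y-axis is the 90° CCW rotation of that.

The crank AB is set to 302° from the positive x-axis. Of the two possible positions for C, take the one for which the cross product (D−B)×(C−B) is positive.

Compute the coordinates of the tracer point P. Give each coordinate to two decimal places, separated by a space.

4.08 -3.35

A=(0,0), D=(12.00,0)
B = A + 4.00·(cos302°, sin302°) = (2.1197, -3.3922)
|BD| = 10.4464
circle(B,7.00) ∩ circle(D,4.00): a=6.8027, h=1.6502
  candidates: C₊=(8.0179,0.3776) cross=17.239; C₋=(9.0896,-2.7440) cross=-17.239
  mode + wants cross > 0 → take C=(8.0179,0.3776) (cross=17.239)
ex = (C−B)/|BC| = (0.8426,0.5385); ey = (-0.5385,0.8426)
P = B + 1.68·ex + -1.02·ey = (4.0846,-3.3469)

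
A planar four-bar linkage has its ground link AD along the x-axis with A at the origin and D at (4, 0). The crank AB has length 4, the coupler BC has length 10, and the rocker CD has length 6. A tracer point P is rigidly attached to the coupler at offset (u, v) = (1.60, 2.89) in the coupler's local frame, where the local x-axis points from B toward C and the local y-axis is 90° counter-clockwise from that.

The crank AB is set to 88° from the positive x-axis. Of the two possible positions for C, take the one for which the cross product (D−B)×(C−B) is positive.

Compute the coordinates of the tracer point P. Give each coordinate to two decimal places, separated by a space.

2.42 6.39

A=(0,0), D=(4.00,0)
B = A + 4.00·(cos88°, sin88°) = (0.1396, 3.9976)
|BD| = 5.5573
circle(B,10.00) ∩ circle(D,6.00): a=8.5369, h=5.2079
  candidates: C₊=(9.8160,1.4744) cross=28.942; C₋=(2.3236,-5.7610) cross=-28.942
  mode + wants cross > 0 → take C=(9.8160,1.4744) (cross=28.942)
ex = (C−B)/|BC| = (0.9676,-0.2523); ey = (0.2523,0.9676)
P = B + 1.60·ex + 2.89·ey = (2.4170,6.3903)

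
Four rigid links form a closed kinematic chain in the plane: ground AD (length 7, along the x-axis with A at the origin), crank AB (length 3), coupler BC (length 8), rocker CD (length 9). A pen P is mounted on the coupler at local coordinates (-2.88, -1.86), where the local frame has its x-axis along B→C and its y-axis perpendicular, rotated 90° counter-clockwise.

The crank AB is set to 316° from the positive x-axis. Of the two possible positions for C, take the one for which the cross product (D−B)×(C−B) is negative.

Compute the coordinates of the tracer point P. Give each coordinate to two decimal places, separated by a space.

-0.91 -0.55

A=(0,0), D=(7.00,0)
B = A + 3.00·(cos316°, sin316°) = (2.1580, -2.0840)
|BD| = 5.2714
circle(B,8.00) ∩ circle(D,9.00): a=1.0232, h=7.9343
  candidates: C₊=(-0.0388,5.6085) cross=41.825; C₋=(6.2346,-8.9674) cross=-41.825
  mode - wants cross < 0 → take C=(6.2346,-8.9674) (cross=-41.825)
ex = (C−B)/|BC| = (0.5096,-0.8604); ey = (0.8604,0.5096)
P = B + -2.88·ex + -1.86·ey = (-0.9099,-0.5537)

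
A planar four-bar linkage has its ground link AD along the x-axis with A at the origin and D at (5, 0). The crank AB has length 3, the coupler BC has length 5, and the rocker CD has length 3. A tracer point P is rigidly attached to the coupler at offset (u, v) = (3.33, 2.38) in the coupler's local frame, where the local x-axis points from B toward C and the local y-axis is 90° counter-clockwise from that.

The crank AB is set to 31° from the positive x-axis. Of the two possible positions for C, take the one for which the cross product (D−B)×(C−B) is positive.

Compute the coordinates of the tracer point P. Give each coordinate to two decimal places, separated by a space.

A=(0,0), D=(5.00,0)
B = A + 3.00·(cos31°, sin31°) = (2.5715, 1.5451)
|BD| = 2.8784
circle(B,5.00) ∩ circle(D,3.00): a=4.2185, h=2.6840
  candidates: C₊=(7.5715,1.5451) cross=7.726; C₋=(4.6899,-2.9839) cross=-7.726
  mode + wants cross > 0 → take C=(7.5715,1.5451) (cross=7.726)
ex = (C−B)/|BC| = (1.0000,0.0000); ey = (-0.0000,1.0000)
P = B + 3.33·ex + 2.38·ey = (5.9015,3.9251)

5.90 3.93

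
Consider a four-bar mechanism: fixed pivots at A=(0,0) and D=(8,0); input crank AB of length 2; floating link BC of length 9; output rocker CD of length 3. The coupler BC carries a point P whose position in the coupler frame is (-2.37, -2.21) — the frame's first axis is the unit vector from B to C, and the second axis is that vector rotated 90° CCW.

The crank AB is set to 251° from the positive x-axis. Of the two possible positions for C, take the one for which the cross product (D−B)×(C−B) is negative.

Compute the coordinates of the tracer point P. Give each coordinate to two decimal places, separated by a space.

A=(0,0), D=(8.00,0)
B = A + 2.00·(cos251°, sin251°) = (-0.6511, -1.8910)
|BD| = 8.8554
circle(B,9.00) ∩ circle(D,3.00): a=8.4930, h=2.9780
  candidates: C₊=(7.0100,2.8320) cross=26.372; C₋=(8.2819,-2.9867) cross=-26.372
  mode - wants cross < 0 → take C=(8.2819,-2.9867) (cross=-26.372)
ex = (C−B)/|BC| = (0.9926,-0.1217); ey = (0.1217,0.9926)
P = B + -2.37·ex + -2.21·ey = (-3.2726,-3.7961)

-3.27 -3.80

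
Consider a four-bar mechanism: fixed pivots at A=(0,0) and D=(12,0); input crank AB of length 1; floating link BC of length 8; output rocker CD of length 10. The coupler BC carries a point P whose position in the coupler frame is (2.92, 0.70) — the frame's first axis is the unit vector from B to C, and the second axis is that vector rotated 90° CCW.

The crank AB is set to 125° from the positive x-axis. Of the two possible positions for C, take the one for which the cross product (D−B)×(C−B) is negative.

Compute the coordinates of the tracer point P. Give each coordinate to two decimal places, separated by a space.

1.63 -1.22

A=(0,0), D=(12.00,0)
B = A + 1.00·(cos125°, sin125°) = (-0.5736, 0.8192)
|BD| = 12.6002
circle(B,8.00) ∩ circle(D,10.00): a=4.8716, h=6.3457
  candidates: C₊=(4.7002,6.8347) cross=79.957; C₋=(3.8751,-5.8298) cross=-79.957
  mode - wants cross < 0 → take C=(3.8751,-5.8298) (cross=-79.957)
ex = (C−B)/|BC| = (0.5561,-0.8311); ey = (0.8311,0.5561)
P = B + 2.92·ex + 0.70·ey = (1.6320,-1.2185)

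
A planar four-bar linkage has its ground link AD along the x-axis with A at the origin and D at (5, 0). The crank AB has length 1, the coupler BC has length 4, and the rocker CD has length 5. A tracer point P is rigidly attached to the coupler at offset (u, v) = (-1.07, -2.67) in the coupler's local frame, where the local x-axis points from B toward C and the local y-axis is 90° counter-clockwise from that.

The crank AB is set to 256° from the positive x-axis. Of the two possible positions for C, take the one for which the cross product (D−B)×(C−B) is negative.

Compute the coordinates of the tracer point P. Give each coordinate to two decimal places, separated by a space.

A=(0,0), D=(5.00,0)
B = A + 1.00·(cos256°, sin256°) = (-0.2419, -0.9703)
|BD| = 5.3310
circle(B,4.00) ∩ circle(D,5.00): a=1.8214, h=3.5613
  candidates: C₊=(0.9008,2.8630) cross=18.985; C₋=(2.1972,-4.1406) cross=-18.985
  mode - wants cross < 0 → take C=(2.1972,-4.1406) (cross=-18.985)
ex = (C−B)/|BC| = (0.6098,-0.7926); ey = (0.7926,0.6098)
P = B + -1.07·ex + -2.67·ey = (-3.0105,-1.7504)

-3.01 -1.75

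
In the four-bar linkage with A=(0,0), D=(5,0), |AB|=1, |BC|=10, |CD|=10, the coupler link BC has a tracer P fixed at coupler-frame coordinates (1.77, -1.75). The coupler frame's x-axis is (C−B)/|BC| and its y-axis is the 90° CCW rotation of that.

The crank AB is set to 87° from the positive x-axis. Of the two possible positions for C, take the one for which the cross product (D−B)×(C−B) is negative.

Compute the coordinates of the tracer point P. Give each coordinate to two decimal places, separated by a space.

-1.60 -0.87

A=(0,0), D=(5.00,0)
B = A + 1.00·(cos87°, sin87°) = (0.0523, 0.9986)
|BD| = 5.0474
circle(B,10.00) ∩ circle(D,10.00): a=2.5237, h=9.6763
  candidates: C₊=(4.4406,9.9843) cross=48.841; C₋=(0.6117,-8.9857) cross=-48.841
  mode - wants cross < 0 → take C=(0.6117,-8.9857) (cross=-48.841)
ex = (C−B)/|BC| = (0.0559,-0.9984); ey = (0.9984,0.0559)
P = B + 1.77·ex + -1.75·ey = (-1.5959,-0.8665)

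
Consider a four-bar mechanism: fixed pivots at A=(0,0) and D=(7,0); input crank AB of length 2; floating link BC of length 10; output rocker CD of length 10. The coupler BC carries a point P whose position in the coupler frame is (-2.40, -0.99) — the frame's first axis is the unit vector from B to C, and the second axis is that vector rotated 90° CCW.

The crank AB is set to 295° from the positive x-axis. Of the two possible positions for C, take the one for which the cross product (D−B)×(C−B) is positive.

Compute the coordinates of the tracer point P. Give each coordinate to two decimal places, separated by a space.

1.74 -4.25

A=(0,0), D=(7.00,0)
B = A + 2.00·(cos295°, sin295°) = (0.8452, -1.8126)
|BD| = 6.4161
circle(B,10.00) ∩ circle(D,10.00): a=3.2081, h=9.4714
  candidates: C₊=(1.2468,8.1793) cross=60.770; C₋=(6.5984,-9.9919) cross=-60.770
  mode + wants cross > 0 → take C=(1.2468,8.1793) (cross=60.770)
ex = (C−B)/|BC| = (0.0402,0.9992); ey = (-0.9992,0.0402)
P = B + -2.40·ex + -0.99·ey = (1.7381,-4.2504)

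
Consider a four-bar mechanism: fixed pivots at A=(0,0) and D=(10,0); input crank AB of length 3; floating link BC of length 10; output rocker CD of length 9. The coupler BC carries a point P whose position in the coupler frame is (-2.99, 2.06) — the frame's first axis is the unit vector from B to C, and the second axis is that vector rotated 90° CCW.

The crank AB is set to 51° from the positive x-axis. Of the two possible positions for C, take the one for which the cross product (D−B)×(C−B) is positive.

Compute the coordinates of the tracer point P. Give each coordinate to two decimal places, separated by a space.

A=(0,0), D=(10.00,0)
B = A + 3.00·(cos51°, sin51°) = (1.8880, 2.3314)
|BD| = 8.4404
circle(B,10.00) ∩ circle(D,9.00): a=5.3457, h=8.4512
  candidates: C₊=(9.3601,8.9772) cross=71.332; C₋=(4.6913,-7.2676) cross=-71.332
  mode + wants cross > 0 → take C=(9.3601,8.9772) (cross=71.332)
ex = (C−B)/|BC| = (0.7472,0.6646); ey = (-0.6646,0.7472)
P = B + -2.99·ex + 2.06·ey = (-1.7153,1.8836)

-1.72 1.88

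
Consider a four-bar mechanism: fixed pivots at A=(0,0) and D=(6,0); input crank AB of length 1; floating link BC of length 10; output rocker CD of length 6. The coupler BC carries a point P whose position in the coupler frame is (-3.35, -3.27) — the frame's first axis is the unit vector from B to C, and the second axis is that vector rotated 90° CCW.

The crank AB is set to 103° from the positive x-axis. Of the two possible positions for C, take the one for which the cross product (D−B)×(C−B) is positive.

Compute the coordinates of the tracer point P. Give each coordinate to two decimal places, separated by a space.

-1.82 -3.43

A=(0,0), D=(6.00,0)
B = A + 1.00·(cos103°, sin103°) = (-0.2250, 0.9744)
|BD| = 6.3007
circle(B,10.00) ∩ circle(D,6.00): a=8.2291, h=5.6817
  candidates: C₊=(8.7838,5.3151) cross=35.799; C₋=(7.0266,-5.9115) cross=-35.799
  mode + wants cross > 0 → take C=(8.7838,5.3151) (cross=35.799)
ex = (C−B)/|BC| = (0.9009,0.4341); ey = (-0.4341,0.9009)
P = B + -3.35·ex + -3.27·ey = (-1.8235,-3.4256)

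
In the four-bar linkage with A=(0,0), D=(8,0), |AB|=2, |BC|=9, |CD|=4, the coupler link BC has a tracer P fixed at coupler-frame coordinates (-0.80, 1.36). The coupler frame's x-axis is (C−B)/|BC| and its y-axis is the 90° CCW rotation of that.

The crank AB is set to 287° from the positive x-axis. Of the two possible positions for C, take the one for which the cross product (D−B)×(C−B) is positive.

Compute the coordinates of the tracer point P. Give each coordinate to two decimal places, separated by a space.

-0.91 -1.40

A=(0,0), D=(8.00,0)
B = A + 2.00·(cos287°, sin287°) = (0.5847, -1.9126)
|BD| = 7.6579
circle(B,9.00) ∩ circle(D,4.00): a=8.0729, h=3.9784
  candidates: C₊=(7.4082,3.9560) cross=30.466; C₋=(9.3955,-3.7487) cross=-30.466
  mode + wants cross > 0 → take C=(7.4082,3.9560) (cross=30.466)
ex = (C−B)/|BC| = (0.7582,0.6521); ey = (-0.6521,0.7582)
P = B + -0.80·ex + 1.36·ey = (-0.9086,-1.4032)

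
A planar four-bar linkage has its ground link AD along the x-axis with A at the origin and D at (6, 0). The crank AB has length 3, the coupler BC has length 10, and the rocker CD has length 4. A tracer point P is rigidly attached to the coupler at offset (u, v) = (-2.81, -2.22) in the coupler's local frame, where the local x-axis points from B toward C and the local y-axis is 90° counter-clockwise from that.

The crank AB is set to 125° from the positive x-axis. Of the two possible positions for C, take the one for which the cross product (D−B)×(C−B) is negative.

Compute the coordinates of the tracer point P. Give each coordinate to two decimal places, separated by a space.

A=(0,0), D=(6.00,0)
B = A + 3.00·(cos125°, sin125°) = (-1.7207, 2.4575)
|BD| = 8.1024
circle(B,10.00) ∩ circle(D,4.00): a=9.2349, h=3.8363
  candidates: C₊=(8.2427,3.3122) cross=31.084; C₋=(5.9156,-3.9991) cross=-31.084
  mode - wants cross < 0 → take C=(5.9156,-3.9991) (cross=-31.084)
ex = (C−B)/|BC| = (0.7636,-0.6457); ey = (0.6457,0.7636)
P = B + -2.81·ex + -2.22·ey = (-5.2999,2.5765)

-5.30 2.58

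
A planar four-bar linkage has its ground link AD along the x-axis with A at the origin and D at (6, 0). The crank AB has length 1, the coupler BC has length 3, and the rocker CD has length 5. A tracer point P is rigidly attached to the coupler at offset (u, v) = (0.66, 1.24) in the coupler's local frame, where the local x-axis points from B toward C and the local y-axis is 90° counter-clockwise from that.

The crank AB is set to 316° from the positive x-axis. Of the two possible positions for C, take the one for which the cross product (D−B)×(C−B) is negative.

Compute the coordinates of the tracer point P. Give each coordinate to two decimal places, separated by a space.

2.12 -0.64

A=(0,0), D=(6.00,0)
B = A + 1.00·(cos316°, sin316°) = (0.7193, -0.6947)
|BD| = 5.3262
circle(B,3.00) ∩ circle(D,5.00): a=1.1611, h=2.7662
  candidates: C₊=(1.5097,2.1994) cross=14.733; C₋=(2.2313,-3.2858) cross=-14.733
  mode - wants cross < 0 → take C=(2.2313,-3.2858) (cross=-14.733)
ex = (C−B)/|BC| = (0.5040,-0.8637); ey = (0.8637,0.5040)
P = B + 0.66·ex + 1.24·ey = (2.1230,-0.6398)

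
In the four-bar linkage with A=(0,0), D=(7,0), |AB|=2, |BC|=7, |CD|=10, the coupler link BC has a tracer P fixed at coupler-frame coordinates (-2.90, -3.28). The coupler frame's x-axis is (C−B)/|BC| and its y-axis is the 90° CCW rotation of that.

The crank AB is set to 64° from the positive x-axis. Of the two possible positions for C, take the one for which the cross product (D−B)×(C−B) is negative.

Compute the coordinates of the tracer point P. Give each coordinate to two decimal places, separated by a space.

-1.01 5.75

A=(0,0), D=(7.00,0)
B = A + 2.00·(cos64°, sin64°) = (0.8767, 1.7976)
|BD| = 6.3817
circle(B,7.00) ∩ circle(D,10.00): a=-0.8050, h=6.9536
  candidates: C₊=(2.0630,8.6963) cross=44.375; C₋=(-1.8543,-4.6477) cross=-44.375
  mode - wants cross < 0 → take C=(-1.8543,-4.6477) (cross=-44.375)
ex = (C−B)/|BC| = (-0.3902,-0.9207); ey = (0.9207,-0.3902)
P = B + -2.90·ex + -3.28·ey = (-1.0119,5.7475)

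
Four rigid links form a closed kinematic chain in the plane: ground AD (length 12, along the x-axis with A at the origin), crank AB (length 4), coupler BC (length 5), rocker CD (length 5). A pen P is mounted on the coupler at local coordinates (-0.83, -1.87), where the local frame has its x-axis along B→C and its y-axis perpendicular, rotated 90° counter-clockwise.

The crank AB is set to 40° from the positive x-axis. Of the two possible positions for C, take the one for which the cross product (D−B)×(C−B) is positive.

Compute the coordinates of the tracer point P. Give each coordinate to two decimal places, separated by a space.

A=(0,0), D=(12.00,0)
B = A + 4.00·(cos40°, sin40°) = (3.0642, 2.5712)
|BD| = 9.2984
circle(B,5.00) ∩ circle(D,5.00): a=4.6492, h=1.8399
  candidates: C₊=(8.0408,3.0537) cross=17.108; C₋=(7.0233,-0.4825) cross=-17.108
  mode + wants cross > 0 → take C=(8.0408,3.0537) (cross=17.108)
ex = (C−B)/|BC| = (0.9953,0.0965); ey = (-0.0965,0.9953)
P = B + -0.83·ex + -1.87·ey = (2.4185,0.6298)

2.42 0.63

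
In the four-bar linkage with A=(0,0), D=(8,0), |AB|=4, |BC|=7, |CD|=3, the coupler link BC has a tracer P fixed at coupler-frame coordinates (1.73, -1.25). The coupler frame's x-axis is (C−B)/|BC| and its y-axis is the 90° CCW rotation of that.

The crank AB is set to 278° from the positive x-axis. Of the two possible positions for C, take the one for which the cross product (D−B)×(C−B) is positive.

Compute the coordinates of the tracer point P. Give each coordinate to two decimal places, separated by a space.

2.64 -3.52

A=(0,0), D=(8.00,0)
B = A + 4.00·(cos278°, sin278°) = (0.5567, -3.9611)
|BD| = 8.4317
circle(B,7.00) ∩ circle(D,3.00): a=6.5878, h=2.3665
  candidates: C₊=(5.2606,1.2229) cross=19.954; C₋=(7.4841,-2.9553) cross=-19.954
  mode + wants cross > 0 → take C=(5.2606,1.2229) (cross=19.954)
ex = (C−B)/|BC| = (0.6720,0.7406); ey = (-0.7406,0.6720)
P = B + 1.73·ex + -1.25·ey = (2.6449,-3.5199)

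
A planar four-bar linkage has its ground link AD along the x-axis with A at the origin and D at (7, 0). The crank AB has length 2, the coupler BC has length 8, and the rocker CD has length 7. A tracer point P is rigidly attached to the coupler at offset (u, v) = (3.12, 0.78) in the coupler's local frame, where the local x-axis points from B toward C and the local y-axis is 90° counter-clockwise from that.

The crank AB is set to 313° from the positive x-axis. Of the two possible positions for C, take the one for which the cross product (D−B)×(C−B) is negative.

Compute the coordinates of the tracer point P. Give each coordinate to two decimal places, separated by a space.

4.16 -3.06

A=(0,0), D=(7.00,0)
B = A + 2.00·(cos313°, sin313°) = (1.3640, -1.4627)
|BD| = 5.8227
circle(B,8.00) ∩ circle(D,7.00): a=4.1994, h=6.8092
  candidates: C₊=(3.7182,6.1830) cross=39.648; C₋=(7.1393,-6.9986) cross=-39.648
  mode - wants cross < 0 → take C=(7.1393,-6.9986) (cross=-39.648)
ex = (C−B)/|BC| = (0.7219,-0.6920); ey = (0.6920,0.7219)
P = B + 3.12·ex + 0.78·ey = (4.1561,-3.0586)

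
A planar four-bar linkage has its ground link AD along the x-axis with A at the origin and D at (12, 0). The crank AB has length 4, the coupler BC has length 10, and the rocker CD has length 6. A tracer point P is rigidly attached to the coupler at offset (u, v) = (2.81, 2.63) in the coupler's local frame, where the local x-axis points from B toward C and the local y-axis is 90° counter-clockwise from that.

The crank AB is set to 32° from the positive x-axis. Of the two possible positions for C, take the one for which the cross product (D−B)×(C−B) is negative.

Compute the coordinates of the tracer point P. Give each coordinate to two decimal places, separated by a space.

A=(0,0), D=(12.00,0)
B = A + 4.00·(cos32°, sin32°) = (3.3922, 2.1197)
|BD| = 8.8650
circle(B,10.00) ∩ circle(D,6.00): a=8.0422, h=5.9433
  candidates: C₊=(12.6222,5.9677) cross=52.687; C₋=(9.7800,-5.5742) cross=-52.687
  mode - wants cross < 0 → take C=(9.7800,-5.5742) (cross=-52.687)
ex = (C−B)/|BC| = (0.6388,-0.7694); ey = (0.7694,0.6388)
P = B + 2.81·ex + 2.63·ey = (7.2107,1.6377)

7.21 1.64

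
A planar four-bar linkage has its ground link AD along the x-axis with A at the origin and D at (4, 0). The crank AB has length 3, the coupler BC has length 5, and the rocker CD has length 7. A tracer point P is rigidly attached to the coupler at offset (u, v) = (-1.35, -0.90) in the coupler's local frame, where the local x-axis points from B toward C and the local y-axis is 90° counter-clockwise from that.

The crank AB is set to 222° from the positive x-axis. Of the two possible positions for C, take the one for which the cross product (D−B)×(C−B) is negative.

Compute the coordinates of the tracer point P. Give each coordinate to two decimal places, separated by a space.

-3.74 -1.41

A=(0,0), D=(4.00,0)
B = A + 3.00·(cos222°, sin222°) = (-2.2294, -2.0074)
|BD| = 6.5449
circle(B,5.00) ∩ circle(D,7.00): a=1.4389, h=4.7885
  candidates: C₊=(-2.3285,2.9916) cross=31.340; C₋=(0.6088,-6.1237) cross=-31.340
  mode - wants cross < 0 → take C=(0.6088,-6.1237) (cross=-31.340)
ex = (C−B)/|BC| = (0.5677,-0.8233); ey = (0.8233,0.5677)
P = B + -1.35·ex + -0.90·ey = (-3.7367,-1.4069)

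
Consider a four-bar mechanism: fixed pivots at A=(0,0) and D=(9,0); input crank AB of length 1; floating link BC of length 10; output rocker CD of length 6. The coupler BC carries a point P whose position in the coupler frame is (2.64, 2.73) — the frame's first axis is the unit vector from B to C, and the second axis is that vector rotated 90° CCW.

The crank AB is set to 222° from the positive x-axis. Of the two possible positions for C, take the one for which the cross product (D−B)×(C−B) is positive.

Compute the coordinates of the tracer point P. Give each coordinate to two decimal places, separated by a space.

-0.43 3.12

A=(0,0), D=(9.00,0)
B = A + 1.00·(cos222°, sin222°) = (-0.7431, -0.6691)
|BD| = 9.7661
circle(B,10.00) ∩ circle(D,6.00): a=8.1597, h=5.7810
  candidates: C₊=(7.0013,5.6573) cross=56.457; C₋=(7.7935,-5.8774) cross=-56.457
  mode + wants cross > 0 → take C=(7.0013,5.6573) (cross=56.457)
ex = (C−B)/|BC| = (0.7744,0.6326); ey = (-0.6326,0.7744)
P = B + 2.64·ex + 2.73·ey = (-0.4257,3.1153)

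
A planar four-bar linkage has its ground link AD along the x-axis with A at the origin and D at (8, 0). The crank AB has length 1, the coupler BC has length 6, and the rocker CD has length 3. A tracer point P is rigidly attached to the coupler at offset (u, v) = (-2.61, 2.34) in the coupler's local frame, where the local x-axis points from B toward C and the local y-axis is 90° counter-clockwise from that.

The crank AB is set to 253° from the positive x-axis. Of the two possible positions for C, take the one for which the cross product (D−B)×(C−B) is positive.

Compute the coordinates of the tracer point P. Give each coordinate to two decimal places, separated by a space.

-3.58 0.25

A=(0,0), D=(8.00,0)
B = A + 1.00·(cos253°, sin253°) = (-0.2924, -0.9563)
|BD| = 8.3473
circle(B,6.00) ∩ circle(D,3.00): a=5.7909, h=1.5700
  candidates: C₊=(5.2806,1.2668) cross=13.105; C₋=(5.6403,-1.8525) cross=-13.105
  mode + wants cross > 0 → take C=(5.2806,1.2668) (cross=13.105)
ex = (C−B)/|BC| = (0.9288,0.3705); ey = (-0.3705,0.9288)
P = B + -2.61·ex + 2.34·ey = (-3.5836,0.2501)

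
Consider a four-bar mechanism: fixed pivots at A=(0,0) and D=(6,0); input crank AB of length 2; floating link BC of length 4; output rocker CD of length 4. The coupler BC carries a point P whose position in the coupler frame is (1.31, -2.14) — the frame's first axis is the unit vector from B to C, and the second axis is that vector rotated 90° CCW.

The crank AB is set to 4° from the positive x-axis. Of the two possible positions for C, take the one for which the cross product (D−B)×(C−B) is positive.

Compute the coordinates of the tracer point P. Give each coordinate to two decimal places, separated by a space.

A=(0,0), D=(6.00,0)
B = A + 2.00·(cos4°, sin4°) = (1.9951, 0.1395)
|BD| = 4.0073
circle(B,4.00) ∩ circle(D,4.00): a=2.0037, h=3.4620
  candidates: C₊=(4.1181,3.5296) cross=13.873; C₋=(3.8770,-3.3901) cross=-13.873
  mode + wants cross > 0 → take C=(4.1181,3.5296) (cross=13.873)
ex = (C−B)/|BC| = (0.5307,0.8475); ey = (-0.8475,0.5307)
P = B + 1.31·ex + -2.14·ey = (4.5041,0.1140)

4.50 0.11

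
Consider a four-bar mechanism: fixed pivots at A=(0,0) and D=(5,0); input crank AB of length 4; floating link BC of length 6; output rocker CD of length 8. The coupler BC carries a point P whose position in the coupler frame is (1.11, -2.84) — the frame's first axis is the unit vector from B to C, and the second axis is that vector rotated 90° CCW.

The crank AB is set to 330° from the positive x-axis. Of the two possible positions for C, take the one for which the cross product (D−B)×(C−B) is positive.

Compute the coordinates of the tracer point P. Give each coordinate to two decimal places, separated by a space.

A=(0,0), D=(5.00,0)
B = A + 4.00·(cos330°, sin330°) = (3.4641, -2.0000)
|BD| = 2.5217
circle(B,6.00) ∩ circle(D,8.00): a=-4.2910, h=4.1938
  candidates: C₊=(-2.4755,-2.8489) cross=10.575; C₋=(4.1767,-7.9575) cross=-10.575
  mode + wants cross > 0 → take C=(-2.4755,-2.8489) (cross=10.575)
ex = (C−B)/|BC| = (-0.9899,-0.1415); ey = (0.1415,-0.9899)
P = B + 1.11·ex + -2.84·ey = (1.9635,0.6544)

1.96 0.65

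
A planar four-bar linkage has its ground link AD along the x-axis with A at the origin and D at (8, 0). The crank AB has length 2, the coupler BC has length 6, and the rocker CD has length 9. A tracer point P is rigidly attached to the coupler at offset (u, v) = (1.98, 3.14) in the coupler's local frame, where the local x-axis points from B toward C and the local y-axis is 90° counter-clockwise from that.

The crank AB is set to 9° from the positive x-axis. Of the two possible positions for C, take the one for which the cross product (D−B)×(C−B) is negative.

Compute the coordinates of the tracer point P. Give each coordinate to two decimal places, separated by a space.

4.73 -2.17

A=(0,0), D=(8.00,0)
B = A + 2.00·(cos9°, sin9°) = (1.9754, 0.3129)
|BD| = 6.0327
circle(B,6.00) ∩ circle(D,9.00): a=-0.7133, h=5.9575
  candidates: C₊=(1.5720,6.2993) cross=35.940; C₋=(0.9541,-5.5996) cross=-35.940
  mode - wants cross < 0 → take C=(0.9541,-5.5996) (cross=-35.940)
ex = (C−B)/|BC| = (-0.1702,-0.9854); ey = (0.9854,-0.1702)
P = B + 1.98·ex + 3.14·ey = (4.7325,-2.1727)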